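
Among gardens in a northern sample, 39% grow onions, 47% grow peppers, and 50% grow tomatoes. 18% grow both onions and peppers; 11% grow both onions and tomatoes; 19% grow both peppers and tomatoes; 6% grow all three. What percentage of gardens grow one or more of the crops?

94%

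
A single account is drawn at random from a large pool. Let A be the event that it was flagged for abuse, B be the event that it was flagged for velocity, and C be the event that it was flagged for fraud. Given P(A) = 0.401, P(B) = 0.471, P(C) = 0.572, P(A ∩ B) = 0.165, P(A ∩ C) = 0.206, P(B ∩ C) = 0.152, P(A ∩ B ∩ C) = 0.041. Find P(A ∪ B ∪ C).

Using inclusion–exclusion:
P(A ∪ B ∪ C) = 0.401 + 0.471 + 0.572 − 0.165 − 0.206 − 0.152 + 0.041 = 0.962

0.962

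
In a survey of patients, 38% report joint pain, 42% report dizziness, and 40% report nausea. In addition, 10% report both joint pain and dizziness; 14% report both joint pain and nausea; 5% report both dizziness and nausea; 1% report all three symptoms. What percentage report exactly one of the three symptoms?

By inclusion–exclusion (exactly-one form):
P(exactly one) = 38 + 42 + 40 − 2·10 − 2·14 − 2·5 + 3·1 = 65%

65%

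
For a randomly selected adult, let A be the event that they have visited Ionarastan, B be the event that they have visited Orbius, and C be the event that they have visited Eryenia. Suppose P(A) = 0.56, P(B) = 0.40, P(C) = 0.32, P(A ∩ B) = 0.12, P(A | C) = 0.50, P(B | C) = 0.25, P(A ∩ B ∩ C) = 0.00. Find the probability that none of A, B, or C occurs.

0.08

P(A ∩ C) = P(C)·P(A|C) = 0.32 × 0.50 = 0.16
P(B ∩ C) = P(C)·P(B|C) = 0.32 × 0.25 = 0.08
P(A ∪ B ∪ C) = 0.56 + 0.40 + 0.32 − 0.12 − 0.16 − 0.08 + 0.00 = 0.92
P(none) = 1 − 0.92 = 0.08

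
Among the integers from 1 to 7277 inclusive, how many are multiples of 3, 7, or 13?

3438

2425 + 1039 + 559 − 346 − 186 − 79 + 26 = 3438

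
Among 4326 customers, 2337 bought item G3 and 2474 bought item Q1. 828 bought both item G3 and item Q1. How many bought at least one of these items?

|at least one| = 2337 + 2474 − 828 = 3983

3983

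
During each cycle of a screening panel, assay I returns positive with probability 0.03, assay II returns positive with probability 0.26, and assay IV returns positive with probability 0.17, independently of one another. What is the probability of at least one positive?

Since the events are independent, P(none) is the product of the individual non-occurrence probabilities.
P(none) = (1 − 0.03) × (1 − 0.26) × (1 − 0.17) = 0.97 × 0.74 × 0.83 = 0.595774
P(at least one) = 1 − 0.595774 = 0.404226

0.404226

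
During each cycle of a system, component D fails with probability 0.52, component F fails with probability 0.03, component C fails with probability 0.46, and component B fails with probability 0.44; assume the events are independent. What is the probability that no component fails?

P(none) = (1 − 0.52) × (1 − 0.03) × (1 − 0.46) × (1 − 0.44) = 0.48 × 0.97 × 0.54 × 0.56 = 0.14079744

0.14079744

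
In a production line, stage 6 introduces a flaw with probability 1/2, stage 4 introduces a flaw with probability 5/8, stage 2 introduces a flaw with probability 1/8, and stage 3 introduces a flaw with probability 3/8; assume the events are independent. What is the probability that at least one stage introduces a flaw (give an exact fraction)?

P(none) = (1 − 1/2) × (1 − 5/8) × (1 − 1/8) × (1 − 3/8) = 1/2 × 3/8 × 7/8 × 5/8 = 105/1024
P(at least one) = 1 − 105/1024 = 919/1024

919/1024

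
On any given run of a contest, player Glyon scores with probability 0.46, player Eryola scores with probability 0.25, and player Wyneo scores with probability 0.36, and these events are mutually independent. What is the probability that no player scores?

Since the events are independent, P(none) is the product of the individual non-occurrence probabilities.
P(none) = (1 − 0.46) × (1 − 0.25) × (1 − 0.36) = 0.54 × 0.75 × 0.64 = 0.2592

0.2592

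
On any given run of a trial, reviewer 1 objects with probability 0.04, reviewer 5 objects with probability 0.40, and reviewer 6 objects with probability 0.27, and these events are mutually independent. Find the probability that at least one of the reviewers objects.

P(none) = (1 − 0.04) × (1 − 0.40) × (1 − 0.27) = 0.96 × 0.60 × 0.73 = 0.42048
P(at least one) = 1 − 0.42048 = 0.57952

0.57952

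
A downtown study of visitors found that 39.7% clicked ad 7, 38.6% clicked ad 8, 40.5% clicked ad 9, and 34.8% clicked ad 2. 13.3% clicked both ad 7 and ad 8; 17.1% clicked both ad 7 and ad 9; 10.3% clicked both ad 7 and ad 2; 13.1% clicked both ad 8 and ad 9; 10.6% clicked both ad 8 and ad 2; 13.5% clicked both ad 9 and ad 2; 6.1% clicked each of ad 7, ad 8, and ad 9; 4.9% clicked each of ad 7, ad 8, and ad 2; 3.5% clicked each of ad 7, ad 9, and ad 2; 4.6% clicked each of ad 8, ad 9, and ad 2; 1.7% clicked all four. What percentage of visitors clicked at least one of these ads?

93.1%

P(≥1) = 39.7 + 38.6 + 40.5 + 34.8 − 13.3 − 17.1 − 10.3 − 13.1 − 10.6 − 13.5 + 6.1 + 4.9 + 3.5 + 4.6 − 1.7 = 93.1%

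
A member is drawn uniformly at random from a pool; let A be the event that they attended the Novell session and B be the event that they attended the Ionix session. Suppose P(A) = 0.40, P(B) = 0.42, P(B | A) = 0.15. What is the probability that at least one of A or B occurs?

P(A ∩ B) = P(A)·P(B|A) = 0.40 × 0.15 = 0.06
P(A ∪ B) = 0.40 + 0.42 − 0.06 = 0.76

0.76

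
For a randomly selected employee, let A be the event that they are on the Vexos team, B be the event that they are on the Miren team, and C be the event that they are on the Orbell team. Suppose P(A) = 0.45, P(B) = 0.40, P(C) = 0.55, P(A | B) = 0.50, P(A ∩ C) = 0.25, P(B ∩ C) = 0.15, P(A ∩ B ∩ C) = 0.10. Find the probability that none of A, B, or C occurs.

P(A ∩ B) = P(B)·P(A|B) = 0.40 × 0.50 = 0.20
Using inclusion–exclusion:
P(A ∪ B ∪ C) = 0.45 + 0.40 + 0.55 − 0.20 − 0.25 − 0.15 + 0.10 = 0.90
P(none) = 1 − 0.90 = 0.10

0.10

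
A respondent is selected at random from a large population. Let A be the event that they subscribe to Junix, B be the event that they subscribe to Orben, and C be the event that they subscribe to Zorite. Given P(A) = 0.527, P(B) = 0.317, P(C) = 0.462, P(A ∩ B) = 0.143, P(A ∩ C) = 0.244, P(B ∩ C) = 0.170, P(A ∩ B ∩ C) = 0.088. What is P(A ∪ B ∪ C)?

Apply inclusion-exclusion:
P(A ∪ B ∪ C) = 0.527 + 0.317 + 0.462 − 0.143 − 0.244 − 0.170 + 0.088 = 0.837

0.837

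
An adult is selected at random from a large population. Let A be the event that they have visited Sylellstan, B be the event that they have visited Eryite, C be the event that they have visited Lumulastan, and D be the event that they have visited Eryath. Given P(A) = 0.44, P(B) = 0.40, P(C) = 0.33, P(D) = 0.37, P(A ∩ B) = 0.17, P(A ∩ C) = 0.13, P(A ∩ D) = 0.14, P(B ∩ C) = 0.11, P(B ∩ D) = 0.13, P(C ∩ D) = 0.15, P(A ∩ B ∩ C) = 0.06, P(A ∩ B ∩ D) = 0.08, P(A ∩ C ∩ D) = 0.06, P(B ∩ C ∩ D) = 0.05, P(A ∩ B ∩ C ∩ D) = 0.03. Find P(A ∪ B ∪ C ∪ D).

Using inclusion–exclusion:
P(A ∪ B ∪ C ∪ D) = 0.44 + 0.40 + 0.33 + 0.37 − 0.17 − 0.13 − 0.14 − 0.11 − 0.13 − 0.15 + 0.06 + 0.08 + 0.06 + 0.05 − 0.03 = 0.93

0.93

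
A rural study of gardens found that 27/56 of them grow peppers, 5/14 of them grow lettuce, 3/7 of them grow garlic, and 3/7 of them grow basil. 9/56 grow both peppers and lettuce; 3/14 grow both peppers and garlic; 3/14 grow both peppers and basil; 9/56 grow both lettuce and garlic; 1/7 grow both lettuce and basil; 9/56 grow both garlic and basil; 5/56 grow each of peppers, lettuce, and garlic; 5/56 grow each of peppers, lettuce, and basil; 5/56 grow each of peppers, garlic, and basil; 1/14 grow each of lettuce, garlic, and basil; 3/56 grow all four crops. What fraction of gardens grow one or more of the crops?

13/14

Apply inclusion-exclusion:
P(at least one) = 27/56 + 5/14 + 3/7 + 3/7 − 9/56 − 3/14 − 3/14 − 9/56 − 1/7 − 9/56 + 5/56 + 5/56 + 5/56 + 1/14 − 3/56 = 13/14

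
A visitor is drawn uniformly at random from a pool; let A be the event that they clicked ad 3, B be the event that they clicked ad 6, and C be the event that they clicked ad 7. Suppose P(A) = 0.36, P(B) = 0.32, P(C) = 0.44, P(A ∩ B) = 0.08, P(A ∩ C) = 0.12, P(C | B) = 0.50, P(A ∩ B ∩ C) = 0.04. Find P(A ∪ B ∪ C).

P(B ∩ C) = P(B)·P(C|B) = 0.32 × 0.50 = 0.16
P(A ∪ B ∪ C) = 0.36 + 0.32 + 0.44 − 0.08 − 0.12 − 0.16 + 0.04 = 0.80

0.80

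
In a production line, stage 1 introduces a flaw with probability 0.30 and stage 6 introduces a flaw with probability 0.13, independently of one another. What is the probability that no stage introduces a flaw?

P(none) = (1 − 0.30) × (1 − 0.13) = 0.70 × 0.87 = 0.609

0.609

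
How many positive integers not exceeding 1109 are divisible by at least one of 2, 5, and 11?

705

By inclusion-exclusion,
⌊1109/2⌋ + ⌊1109/5⌋ + ⌊1109/11⌋ − ⌊1109/10⌋ − ⌊1109/22⌋ − ⌊1109/55⌋ + ⌊1109/110⌋ = 554 + 221 + 100 − 110 − 50 − 20 + 10 = 705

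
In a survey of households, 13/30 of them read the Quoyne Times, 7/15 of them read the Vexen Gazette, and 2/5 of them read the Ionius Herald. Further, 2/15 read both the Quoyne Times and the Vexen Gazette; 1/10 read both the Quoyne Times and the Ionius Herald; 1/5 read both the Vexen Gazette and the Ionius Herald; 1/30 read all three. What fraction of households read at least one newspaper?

9/10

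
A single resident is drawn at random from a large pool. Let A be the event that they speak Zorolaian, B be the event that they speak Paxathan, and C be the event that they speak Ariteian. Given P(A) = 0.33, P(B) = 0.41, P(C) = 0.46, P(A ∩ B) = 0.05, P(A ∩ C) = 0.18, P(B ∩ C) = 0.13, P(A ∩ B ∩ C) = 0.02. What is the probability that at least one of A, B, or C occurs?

0.86

P(A ∪ B ∪ C) = 0.33 + 0.41 + 0.46 − 0.05 − 0.18 − 0.13 + 0.02 = 0.86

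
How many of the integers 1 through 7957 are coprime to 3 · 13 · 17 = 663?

4609

⌊7957/3⌋ + ⌊7957/13⌋ + ⌊7957/17⌋ − ⌊7957/39⌋ − ⌊7957/51⌋ − ⌊7957/221⌋ + ⌊7957/663⌋ = 2652 + 612 + 468 − 204 − 156 − 36 + 12 = 3348
7957 − 3348 = 4609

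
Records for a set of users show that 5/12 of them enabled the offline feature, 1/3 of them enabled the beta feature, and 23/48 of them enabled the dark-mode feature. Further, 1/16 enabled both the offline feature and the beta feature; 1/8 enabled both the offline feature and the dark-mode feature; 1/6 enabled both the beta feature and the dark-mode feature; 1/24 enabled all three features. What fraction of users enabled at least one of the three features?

Inclusion–exclusion gives
P(≥1) = 5/12 + 1/3 + 23/48 − 1/16 − 1/8 − 1/6 + 1/24 = 11/12

11/12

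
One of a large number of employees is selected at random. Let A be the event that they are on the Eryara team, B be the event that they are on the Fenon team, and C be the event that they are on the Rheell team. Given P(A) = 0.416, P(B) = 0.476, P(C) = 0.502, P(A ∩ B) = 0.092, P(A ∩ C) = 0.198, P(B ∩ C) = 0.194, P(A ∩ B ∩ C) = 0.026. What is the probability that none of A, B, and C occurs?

0.064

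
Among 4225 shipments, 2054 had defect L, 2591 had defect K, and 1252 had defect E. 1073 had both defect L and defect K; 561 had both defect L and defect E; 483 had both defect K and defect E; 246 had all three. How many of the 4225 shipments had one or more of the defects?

Using inclusion–exclusion:
N(≥1) = 2054 + 2591 + 1252 − 1073 − 561 − 483 + 246 = 4026

4026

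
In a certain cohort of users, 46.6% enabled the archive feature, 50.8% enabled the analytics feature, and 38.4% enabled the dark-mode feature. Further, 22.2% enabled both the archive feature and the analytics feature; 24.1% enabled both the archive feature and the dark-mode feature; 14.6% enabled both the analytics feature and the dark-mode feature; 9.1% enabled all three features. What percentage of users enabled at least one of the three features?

By inclusion–exclusion:
P(union) = 46.6 + 50.8 + 38.4 − 22.2 − 24.1 − 14.6 + 9.1 = 84.0%

84.0%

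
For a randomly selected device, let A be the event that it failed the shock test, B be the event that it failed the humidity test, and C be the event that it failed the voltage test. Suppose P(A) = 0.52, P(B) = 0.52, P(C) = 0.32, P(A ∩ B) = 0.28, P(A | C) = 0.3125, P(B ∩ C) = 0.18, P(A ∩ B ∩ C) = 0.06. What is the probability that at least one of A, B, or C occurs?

0.86

P(A ∩ C) = P(C)·P(A|C) = 0.32 × 0.3125 = 0.10
Apply inclusion-exclusion:
P(A ∪ B ∪ C) = 0.52 + 0.52 + 0.32 − 0.28 − 0.10 − 0.18 + 0.06 = 0.86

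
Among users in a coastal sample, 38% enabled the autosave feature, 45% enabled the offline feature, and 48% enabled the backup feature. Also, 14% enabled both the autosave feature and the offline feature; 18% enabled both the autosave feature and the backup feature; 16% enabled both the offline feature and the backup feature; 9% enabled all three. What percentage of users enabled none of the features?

P(union) = 38 + 45 + 48 − 14 − 18 − 16 + 9 = 92%
P(none) = 100% − 92% = 8%

8%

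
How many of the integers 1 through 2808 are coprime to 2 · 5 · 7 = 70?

962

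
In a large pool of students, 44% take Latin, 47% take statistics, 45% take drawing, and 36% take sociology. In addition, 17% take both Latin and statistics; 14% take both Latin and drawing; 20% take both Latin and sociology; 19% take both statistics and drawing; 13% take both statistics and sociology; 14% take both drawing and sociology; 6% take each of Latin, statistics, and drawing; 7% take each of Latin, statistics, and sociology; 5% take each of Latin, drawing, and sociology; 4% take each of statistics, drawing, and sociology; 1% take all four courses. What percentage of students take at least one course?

96%

P(≥1) = 44 + 47 + 45 + 36 − 17 − 14 − 20 − 19 − 13 − 14 + 6 + 7 + 5 + 4 − 1 = 96%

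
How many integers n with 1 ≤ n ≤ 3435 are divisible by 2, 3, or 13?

2378

⌊3435/2⌋ + ⌊3435/3⌋ + ⌊3435/13⌋ − ⌊3435/6⌋ − ⌊3435/26⌋ − ⌊3435/39⌋ + ⌊3435/78⌋ = 1717 + 1145 + 264 − 572 − 132 − 88 + 44 = 2378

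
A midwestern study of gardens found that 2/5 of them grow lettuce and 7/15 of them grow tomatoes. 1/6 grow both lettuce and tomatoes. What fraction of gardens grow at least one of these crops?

Apply inclusion-exclusion:
P(at least one) = 2/5 + 7/15 − 1/6 = 7/10

7/10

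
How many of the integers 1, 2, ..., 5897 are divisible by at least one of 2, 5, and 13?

2948 + 1179 + 453 − 589 − 226 − 90 + 45 = 3720

3720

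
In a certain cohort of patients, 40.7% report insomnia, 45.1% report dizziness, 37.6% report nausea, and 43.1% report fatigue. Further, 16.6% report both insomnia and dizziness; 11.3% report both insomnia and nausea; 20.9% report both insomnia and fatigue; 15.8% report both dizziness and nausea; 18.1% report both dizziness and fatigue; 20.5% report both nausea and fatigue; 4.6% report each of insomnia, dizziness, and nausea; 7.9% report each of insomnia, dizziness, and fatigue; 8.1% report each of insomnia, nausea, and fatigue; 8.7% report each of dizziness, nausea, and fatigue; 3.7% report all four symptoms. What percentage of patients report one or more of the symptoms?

88.9%

By inclusion–exclusion:
P(≥1) = 40.7 + 45.1 + 37.6 + 43.1 − 16.6 − 11.3 − 20.9 − 15.8 − 18.1 − 20.5 + 4.6 + 7.9 + 8.1 + 8.7 − 3.7 = 88.9%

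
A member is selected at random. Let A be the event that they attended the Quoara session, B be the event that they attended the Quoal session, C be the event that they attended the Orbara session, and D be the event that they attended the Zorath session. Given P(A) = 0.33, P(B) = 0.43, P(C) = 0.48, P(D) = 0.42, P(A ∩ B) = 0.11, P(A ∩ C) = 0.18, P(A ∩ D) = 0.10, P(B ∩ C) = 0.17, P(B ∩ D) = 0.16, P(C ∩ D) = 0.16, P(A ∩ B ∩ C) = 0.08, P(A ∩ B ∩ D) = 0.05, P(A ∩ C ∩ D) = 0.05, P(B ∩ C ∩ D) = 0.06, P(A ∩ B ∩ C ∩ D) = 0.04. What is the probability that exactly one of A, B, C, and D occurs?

Using the inclusion–exclusion count for exactly one event:
P(exactly one) = 0.33 + 0.43 + 0.48 + 0.42 − 2·0.11 − 2·0.18 − 2·0.10 − 2·0.17 − 2·0.16 − 2·0.16 + 3·0.08 + 3·0.05 + 3·0.05 + 3·0.06 − 4·0.04 = 0.46

0.46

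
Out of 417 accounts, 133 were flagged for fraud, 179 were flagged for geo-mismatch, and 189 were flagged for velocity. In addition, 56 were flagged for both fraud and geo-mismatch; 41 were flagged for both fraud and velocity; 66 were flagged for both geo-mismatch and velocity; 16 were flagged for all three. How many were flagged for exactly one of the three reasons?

223

|exactly one| = 133 + 179 + 189 − 2·56 − 2·41 − 2·66 + 3·16 = 223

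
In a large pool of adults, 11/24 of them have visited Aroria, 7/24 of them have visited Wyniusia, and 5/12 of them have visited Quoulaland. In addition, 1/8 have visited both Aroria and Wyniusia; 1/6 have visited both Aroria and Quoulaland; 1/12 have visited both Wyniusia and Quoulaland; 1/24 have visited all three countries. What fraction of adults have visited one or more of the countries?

5/6

Inclusion–exclusion gives
P(at least one) = 11/24 + 7/24 + 5/12 − 1/8 − 1/6 − 1/12 + 1/24 = 5/6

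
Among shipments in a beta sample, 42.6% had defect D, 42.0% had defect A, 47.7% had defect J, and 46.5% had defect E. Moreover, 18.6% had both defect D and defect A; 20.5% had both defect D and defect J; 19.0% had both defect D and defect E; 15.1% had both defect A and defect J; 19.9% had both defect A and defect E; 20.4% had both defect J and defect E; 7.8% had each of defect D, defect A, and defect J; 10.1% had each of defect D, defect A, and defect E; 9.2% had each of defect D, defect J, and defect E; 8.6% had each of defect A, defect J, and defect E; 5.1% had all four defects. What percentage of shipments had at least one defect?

Using inclusion–exclusion:
P(≥1) = 42.6 + 42.0 + 47.7 + 46.5 − 18.6 − 20.5 − 19.0 − 15.1 − 19.9 − 20.4 + 7.8 + 10.1 + 9.2 + 8.6 − 5.1 = 95.9%

95.9%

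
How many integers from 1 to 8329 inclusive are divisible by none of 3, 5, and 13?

4102

2776 + 1665 + 640 − 555 − 213 − 128 + 42 = 4227
8329 − 4227 = 4102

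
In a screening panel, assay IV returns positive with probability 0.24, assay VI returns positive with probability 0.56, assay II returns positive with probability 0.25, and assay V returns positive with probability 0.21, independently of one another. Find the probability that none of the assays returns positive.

0.198132

P(none) = (1 − 0.24) × (1 − 0.56) × (1 − 0.25) × (1 − 0.21) = 0.76 × 0.44 × 0.75 × 0.79 = 0.198132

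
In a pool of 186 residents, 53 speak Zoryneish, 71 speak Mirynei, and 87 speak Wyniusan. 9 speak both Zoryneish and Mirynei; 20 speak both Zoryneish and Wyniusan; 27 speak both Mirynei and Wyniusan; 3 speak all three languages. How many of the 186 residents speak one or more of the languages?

158

Inclusion–exclusion gives
|at least one| = 53 + 71 + 87 − 9 − 20 − 27 + 3 = 158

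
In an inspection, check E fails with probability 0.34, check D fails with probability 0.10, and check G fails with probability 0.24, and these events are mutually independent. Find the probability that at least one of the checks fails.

Since the events are independent, P(none) is the product of the individual non-occurrence probabilities.
P(none) = (1 − 0.34) × (1 − 0.10) × (1 − 0.24) = 0.66 × 0.90 × 0.76 = 0.45144
P(at least one) = 1 − 0.45144 = 0.54856

0.54856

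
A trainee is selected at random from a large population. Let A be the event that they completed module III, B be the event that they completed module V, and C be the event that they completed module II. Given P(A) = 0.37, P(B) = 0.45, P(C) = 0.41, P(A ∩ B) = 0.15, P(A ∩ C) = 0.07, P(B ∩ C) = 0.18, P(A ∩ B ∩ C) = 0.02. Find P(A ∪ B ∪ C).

0.85

Using inclusion–exclusion:
P(A ∪ B ∪ C) = 0.37 + 0.45 + 0.41 − 0.15 − 0.07 − 0.18 + 0.02 = 0.85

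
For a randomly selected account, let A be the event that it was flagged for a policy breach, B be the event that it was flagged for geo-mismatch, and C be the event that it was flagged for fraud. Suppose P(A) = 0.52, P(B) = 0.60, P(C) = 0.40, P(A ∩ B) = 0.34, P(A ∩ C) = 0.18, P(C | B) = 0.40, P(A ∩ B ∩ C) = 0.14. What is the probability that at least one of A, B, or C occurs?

0.90

P(B ∩ C) = P(B)·P(C|B) = 0.60 × 0.40 = 0.24
P(A ∪ B ∪ C) = 0.52 + 0.60 + 0.40 − 0.34 − 0.18 − 0.24 + 0.14 = 0.90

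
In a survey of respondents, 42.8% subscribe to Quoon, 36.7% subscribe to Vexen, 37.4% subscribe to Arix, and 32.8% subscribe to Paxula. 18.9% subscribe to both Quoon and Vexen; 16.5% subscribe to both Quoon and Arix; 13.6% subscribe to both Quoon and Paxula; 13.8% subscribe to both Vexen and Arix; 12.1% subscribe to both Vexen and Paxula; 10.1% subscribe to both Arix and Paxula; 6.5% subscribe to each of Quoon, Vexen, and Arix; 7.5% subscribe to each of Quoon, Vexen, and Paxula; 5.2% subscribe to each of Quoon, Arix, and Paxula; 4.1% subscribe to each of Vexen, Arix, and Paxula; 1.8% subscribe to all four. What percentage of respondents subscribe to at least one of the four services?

86.2%

By inclusion–exclusion:
P(at least one) = 42.8 + 36.7 + 37.4 + 32.8 − 18.9 − 16.5 − 13.6 − 13.8 − 12.1 − 10.1 + 6.5 + 7.5 + 5.2 + 4.1 − 1.8 = 86.2%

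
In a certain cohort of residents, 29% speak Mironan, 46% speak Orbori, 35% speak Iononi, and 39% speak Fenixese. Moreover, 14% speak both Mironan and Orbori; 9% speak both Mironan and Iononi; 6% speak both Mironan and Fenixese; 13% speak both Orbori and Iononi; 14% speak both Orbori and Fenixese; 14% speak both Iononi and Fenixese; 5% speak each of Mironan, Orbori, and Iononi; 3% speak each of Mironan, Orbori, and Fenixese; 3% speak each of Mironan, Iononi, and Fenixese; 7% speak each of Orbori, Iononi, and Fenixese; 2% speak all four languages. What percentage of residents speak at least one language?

Apply inclusion-exclusion:
P(union) = 29 + 46 + 35 + 39 − 14 − 9 − 6 − 13 − 14 − 14 + 5 + 3 + 3 + 7 − 2 = 95%

95%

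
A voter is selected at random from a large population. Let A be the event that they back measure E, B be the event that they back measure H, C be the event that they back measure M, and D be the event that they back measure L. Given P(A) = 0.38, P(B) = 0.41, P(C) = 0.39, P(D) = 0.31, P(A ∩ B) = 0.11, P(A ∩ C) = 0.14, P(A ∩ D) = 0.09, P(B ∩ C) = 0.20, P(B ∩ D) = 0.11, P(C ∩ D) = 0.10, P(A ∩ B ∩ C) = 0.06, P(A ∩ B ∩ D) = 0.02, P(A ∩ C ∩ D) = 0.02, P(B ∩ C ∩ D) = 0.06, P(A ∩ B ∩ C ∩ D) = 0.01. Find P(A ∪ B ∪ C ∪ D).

0.89

Using inclusion–exclusion:
P(A ∪ B ∪ C ∪ D) = 0.38 + 0.41 + 0.39 + 0.31 − 0.11 − 0.14 − 0.09 − 0.20 − 0.11 − 0.10 + 0.06 + 0.02 + 0.02 + 0.06 − 0.01 = 0.89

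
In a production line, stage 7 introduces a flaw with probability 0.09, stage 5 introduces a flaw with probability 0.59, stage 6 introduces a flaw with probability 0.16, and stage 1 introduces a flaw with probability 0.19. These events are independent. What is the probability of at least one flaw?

Since the events are independent, P(none) is the product of the individual non-occurrence probabilities.
P(none) = (1 − 0.09) × (1 − 0.59) × (1 − 0.16) × (1 − 0.19) = 0.91 × 0.41 × 0.84 × 0.81 = 0.25385724
P(at least one) = 1 − 0.25385724 = 0.74614276

0.74614276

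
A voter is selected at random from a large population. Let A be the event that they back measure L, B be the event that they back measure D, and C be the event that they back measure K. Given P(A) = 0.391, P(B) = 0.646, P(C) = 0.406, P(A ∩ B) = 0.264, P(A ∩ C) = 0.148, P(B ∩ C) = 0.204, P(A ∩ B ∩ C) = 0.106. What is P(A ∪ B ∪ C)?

Using inclusion–exclusion:
P(A ∪ B ∪ C) = 0.391 + 0.646 + 0.406 − 0.264 − 0.148 − 0.204 + 0.106 = 0.933

0.933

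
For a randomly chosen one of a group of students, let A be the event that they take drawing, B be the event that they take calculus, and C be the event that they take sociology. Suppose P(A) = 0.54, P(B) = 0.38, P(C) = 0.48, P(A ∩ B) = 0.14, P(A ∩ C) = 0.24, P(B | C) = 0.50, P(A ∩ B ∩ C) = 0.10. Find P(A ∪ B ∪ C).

0.88

P(B ∩ C) = P(C)·P(B|C) = 0.48 × 0.50 = 0.24
P(A ∪ B ∪ C) = 0.54 + 0.38 + 0.48 − 0.14 − 0.24 − 0.24 + 0.10 = 0.88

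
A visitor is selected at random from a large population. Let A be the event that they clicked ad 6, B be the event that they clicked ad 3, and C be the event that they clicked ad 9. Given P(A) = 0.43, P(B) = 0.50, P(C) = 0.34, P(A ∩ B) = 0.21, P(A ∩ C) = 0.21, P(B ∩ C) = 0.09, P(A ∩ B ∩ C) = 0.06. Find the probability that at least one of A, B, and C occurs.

Apply inclusion-exclusion:
P(A ∪ B ∪ C) = 0.43 + 0.50 + 0.34 − 0.21 − 0.21 − 0.09 + 0.06 = 0.82

0.82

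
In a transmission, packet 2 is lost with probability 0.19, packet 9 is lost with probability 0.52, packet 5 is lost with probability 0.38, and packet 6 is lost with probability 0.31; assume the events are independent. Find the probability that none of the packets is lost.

0.16632864

P(none) = (1 − 0.19) × (1 − 0.52) × (1 − 0.38) × (1 − 0.31) = 0.81 × 0.48 × 0.62 × 0.69 = 0.16632864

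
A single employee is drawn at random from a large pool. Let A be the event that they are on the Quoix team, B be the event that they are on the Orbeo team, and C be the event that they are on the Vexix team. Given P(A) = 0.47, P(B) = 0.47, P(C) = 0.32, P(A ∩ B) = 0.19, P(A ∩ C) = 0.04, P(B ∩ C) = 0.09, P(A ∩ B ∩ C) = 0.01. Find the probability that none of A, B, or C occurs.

P(A ∪ B ∪ C) = 0.47 + 0.47 + 0.32 − 0.19 − 0.04 − 0.09 + 0.01 = 0.95
P(none) = 1 − 0.95 = 0.05

0.05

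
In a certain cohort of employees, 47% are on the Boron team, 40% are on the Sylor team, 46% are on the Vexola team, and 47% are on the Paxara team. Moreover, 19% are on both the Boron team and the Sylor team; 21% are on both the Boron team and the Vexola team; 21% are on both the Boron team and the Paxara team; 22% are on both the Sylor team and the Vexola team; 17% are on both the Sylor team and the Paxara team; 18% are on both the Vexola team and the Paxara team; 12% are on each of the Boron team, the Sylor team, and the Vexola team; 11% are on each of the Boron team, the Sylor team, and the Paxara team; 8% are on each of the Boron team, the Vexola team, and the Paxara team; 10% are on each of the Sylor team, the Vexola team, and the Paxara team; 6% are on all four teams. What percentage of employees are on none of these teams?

3%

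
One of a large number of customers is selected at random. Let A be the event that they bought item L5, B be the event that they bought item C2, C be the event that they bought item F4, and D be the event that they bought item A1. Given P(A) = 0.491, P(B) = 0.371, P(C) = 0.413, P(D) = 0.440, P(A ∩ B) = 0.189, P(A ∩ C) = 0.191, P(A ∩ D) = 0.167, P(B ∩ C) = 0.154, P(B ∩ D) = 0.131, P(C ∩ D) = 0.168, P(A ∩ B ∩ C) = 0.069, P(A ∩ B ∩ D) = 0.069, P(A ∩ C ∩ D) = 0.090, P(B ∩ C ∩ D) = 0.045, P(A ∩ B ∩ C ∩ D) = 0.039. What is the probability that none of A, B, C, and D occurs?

Apply inclusion-exclusion:
P(A ∪ B ∪ C ∪ D) = 0.491 + 0.371 + 0.413 + 0.440 − 0.189 − 0.191 − 0.167 − 0.154 − 0.131 − 0.168 + 0.069 + 0.069 + 0.090 + 0.045 − 0.039 = 0.949
P(none) = 1 − 0.949 = 0.051

0.051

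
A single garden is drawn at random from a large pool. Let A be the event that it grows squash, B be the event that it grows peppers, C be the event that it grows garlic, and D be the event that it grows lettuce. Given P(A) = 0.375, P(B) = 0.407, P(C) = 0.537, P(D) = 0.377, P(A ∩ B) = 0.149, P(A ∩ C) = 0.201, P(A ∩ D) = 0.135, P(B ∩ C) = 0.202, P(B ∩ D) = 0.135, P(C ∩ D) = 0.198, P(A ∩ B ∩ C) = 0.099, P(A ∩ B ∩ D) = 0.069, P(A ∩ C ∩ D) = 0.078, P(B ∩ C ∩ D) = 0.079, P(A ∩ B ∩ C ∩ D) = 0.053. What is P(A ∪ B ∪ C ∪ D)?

By inclusion-exclusion,
P(A ∪ B ∪ C ∪ D) = 0.375 + 0.407 + 0.537 + 0.377 − 0.149 − 0.201 − 0.135 − 0.202 − 0.135 − 0.198 + 0.099 + 0.069 + 0.078 + 0.079 − 0.053 = 0.948

0.948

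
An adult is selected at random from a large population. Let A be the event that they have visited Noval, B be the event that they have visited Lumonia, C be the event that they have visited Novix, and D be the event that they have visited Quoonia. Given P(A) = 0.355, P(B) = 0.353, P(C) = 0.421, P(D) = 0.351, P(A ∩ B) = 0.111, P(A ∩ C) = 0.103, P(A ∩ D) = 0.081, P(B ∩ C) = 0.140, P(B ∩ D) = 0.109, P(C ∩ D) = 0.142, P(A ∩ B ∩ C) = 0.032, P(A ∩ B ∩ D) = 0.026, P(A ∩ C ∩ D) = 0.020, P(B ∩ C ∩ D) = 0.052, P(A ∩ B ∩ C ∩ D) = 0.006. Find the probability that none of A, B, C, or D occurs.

0.082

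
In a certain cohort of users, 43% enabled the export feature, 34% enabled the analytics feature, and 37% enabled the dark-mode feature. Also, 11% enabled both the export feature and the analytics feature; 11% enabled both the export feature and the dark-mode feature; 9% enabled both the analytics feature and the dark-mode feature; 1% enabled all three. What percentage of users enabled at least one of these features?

84%

By inclusion–exclusion:
P(at least one) = 43 + 34 + 37 − 11 − 11 − 9 + 1 = 84%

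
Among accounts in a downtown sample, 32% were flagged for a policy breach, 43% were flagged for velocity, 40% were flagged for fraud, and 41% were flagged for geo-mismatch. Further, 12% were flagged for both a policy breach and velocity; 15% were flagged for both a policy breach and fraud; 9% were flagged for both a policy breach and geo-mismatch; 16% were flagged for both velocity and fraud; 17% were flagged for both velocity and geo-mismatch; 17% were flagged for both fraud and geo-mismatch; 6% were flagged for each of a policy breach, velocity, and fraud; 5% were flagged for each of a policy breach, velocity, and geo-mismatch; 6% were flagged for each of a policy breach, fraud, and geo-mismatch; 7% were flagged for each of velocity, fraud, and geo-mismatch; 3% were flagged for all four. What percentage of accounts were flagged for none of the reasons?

9%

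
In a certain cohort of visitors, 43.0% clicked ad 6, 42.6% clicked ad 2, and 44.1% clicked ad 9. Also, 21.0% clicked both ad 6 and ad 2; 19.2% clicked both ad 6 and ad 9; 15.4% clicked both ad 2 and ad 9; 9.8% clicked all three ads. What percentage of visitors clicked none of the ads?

By inclusion–exclusion:
P(union) = 43.0 + 42.6 + 44.1 − 21.0 − 19.2 − 15.4 + 9.8 = 83.9%
P(none) = 100% − 83.9% = 16.1%

16.1%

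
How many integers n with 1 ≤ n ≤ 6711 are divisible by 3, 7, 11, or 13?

By inclusion-exclusion,
2237 + 958 + 610 + 516 − 319 − 203 − 172 − 87 − 73 − 46 + 29 + 24 + 15 + 6 − 2 = 3493

3493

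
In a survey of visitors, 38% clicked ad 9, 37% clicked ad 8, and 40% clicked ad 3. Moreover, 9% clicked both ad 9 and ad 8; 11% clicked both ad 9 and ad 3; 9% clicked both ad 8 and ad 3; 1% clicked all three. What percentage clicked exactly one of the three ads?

60%

P(exactly one) = 38 + 37 + 40 − 2·9 − 2·11 − 2·9 + 3·1 = 60%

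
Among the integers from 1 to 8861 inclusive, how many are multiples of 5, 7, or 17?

Inclusion–exclusion gives
1772 + 1265 + 521 − 253 − 104 − 74 + 14 = 3141

3141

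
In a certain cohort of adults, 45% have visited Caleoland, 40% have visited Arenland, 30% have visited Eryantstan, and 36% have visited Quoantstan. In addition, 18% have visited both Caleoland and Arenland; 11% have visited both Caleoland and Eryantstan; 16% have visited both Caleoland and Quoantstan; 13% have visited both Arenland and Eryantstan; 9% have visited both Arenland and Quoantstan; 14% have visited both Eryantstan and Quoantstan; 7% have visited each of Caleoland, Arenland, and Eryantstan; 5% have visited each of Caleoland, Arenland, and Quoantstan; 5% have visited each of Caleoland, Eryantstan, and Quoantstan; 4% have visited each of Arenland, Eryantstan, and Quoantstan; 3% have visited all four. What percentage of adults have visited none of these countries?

P(at least one) = 45 + 40 + 30 + 36 − 18 − 11 − 16 − 13 − 9 − 14 + 7 + 5 + 5 + 4 − 3 = 88%
P(none) = 100% − 88% = 12%

12%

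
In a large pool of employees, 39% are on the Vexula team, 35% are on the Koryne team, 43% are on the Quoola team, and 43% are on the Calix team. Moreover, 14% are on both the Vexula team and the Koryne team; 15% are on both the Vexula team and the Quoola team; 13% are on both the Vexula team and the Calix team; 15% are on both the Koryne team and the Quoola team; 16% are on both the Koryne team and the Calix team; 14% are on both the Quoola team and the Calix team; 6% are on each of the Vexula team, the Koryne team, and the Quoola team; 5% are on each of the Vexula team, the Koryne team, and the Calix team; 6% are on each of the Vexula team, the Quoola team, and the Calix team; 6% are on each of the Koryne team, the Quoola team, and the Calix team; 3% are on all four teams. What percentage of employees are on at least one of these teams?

Inclusion–exclusion gives
P(union) = 39 + 35 + 43 + 43 − 14 − 15 − 13 − 15 − 16 − 14 + 6 + 5 + 6 + 6 − 3 = 93%

93%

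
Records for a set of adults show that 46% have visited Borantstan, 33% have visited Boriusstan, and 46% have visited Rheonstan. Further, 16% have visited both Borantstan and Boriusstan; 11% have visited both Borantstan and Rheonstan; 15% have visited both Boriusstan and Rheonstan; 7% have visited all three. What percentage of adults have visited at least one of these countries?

90%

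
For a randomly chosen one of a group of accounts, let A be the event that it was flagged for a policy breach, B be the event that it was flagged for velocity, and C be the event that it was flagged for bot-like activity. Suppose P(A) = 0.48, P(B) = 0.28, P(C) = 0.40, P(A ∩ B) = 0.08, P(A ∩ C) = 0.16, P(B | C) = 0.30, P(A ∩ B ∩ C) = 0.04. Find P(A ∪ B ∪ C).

P(B ∩ C) = P(C)·P(B|C) = 0.40 × 0.30 = 0.12
P(A ∪ B ∪ C) = 0.48 + 0.28 + 0.40 − 0.08 − 0.16 − 0.12 + 0.04 = 0.84

0.84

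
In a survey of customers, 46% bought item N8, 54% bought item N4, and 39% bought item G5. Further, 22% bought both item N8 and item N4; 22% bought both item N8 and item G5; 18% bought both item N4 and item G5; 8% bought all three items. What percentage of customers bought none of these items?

P(at least one) = 46 + 54 + 39 − 22 − 22 − 18 + 8 = 85%
P(none) = 100% − 85% = 15%

15%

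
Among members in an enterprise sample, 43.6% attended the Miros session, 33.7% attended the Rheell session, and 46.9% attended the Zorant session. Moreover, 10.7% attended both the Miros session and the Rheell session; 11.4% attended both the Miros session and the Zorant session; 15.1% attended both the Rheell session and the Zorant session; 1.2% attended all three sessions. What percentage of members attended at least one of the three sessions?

P(union) = 43.6 + 33.7 + 46.9 − 10.7 − 11.4 − 15.1 + 1.2 = 88.2%

88.2%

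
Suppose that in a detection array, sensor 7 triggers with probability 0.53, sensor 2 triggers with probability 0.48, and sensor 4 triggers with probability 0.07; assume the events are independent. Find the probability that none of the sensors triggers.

0.227292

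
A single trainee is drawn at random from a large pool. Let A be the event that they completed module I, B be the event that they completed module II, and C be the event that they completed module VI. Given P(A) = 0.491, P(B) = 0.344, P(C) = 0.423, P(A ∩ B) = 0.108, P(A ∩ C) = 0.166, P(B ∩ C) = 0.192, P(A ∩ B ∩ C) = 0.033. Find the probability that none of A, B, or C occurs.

Apply inclusion-exclusion:
P(A ∪ B ∪ C) = 0.491 + 0.344 + 0.423 − 0.108 − 0.166 − 0.192 + 0.033 = 0.825
P(none) = 1 − 0.825 = 0.175

0.175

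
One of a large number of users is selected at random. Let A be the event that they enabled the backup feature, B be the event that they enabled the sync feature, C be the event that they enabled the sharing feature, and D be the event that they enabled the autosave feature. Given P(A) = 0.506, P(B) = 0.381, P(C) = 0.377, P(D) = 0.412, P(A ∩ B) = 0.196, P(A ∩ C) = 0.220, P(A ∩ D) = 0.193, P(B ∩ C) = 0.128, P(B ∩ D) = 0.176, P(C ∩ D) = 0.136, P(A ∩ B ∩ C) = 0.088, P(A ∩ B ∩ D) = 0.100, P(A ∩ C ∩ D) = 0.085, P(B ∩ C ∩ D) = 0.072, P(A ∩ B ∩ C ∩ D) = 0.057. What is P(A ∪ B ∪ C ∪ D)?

By inclusion–exclusion:
P(A ∪ B ∪ C ∪ D) = 0.506 + 0.381 + 0.377 + 0.412 − 0.196 − 0.220 − 0.193 − 0.128 − 0.176 − 0.136 + 0.088 + 0.100 + 0.085 + 0.072 − 0.057 = 0.915

0.915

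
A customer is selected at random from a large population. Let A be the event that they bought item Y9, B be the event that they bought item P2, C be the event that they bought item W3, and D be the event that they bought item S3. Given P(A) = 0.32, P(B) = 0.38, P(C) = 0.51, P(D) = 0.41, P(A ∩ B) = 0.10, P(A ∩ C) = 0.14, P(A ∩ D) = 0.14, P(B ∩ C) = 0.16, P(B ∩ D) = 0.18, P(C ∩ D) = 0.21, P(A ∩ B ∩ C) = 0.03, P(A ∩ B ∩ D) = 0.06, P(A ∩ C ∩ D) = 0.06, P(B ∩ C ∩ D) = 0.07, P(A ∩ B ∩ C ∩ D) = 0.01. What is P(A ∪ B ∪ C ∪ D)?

0.90

P(A ∪ B ∪ C ∪ D) = 0.32 + 0.38 + 0.51 + 0.41 − 0.10 − 0.14 − 0.14 − 0.16 − 0.18 − 0.21 + 0.03 + 0.06 + 0.06 + 0.07 − 0.01 = 0.90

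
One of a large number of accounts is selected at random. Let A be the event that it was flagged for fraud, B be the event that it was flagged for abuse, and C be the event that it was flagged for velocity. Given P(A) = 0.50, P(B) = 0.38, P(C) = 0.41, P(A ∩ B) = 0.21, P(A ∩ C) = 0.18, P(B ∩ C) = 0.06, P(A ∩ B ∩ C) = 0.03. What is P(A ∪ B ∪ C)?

0.87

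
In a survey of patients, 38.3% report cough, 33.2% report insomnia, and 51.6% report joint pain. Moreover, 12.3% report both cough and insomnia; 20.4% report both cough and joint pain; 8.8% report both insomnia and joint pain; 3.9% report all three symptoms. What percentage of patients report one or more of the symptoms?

85.5%

P(≥1) = 38.3 + 33.2 + 51.6 − 12.3 − 20.4 − 8.8 + 3.9 = 85.5%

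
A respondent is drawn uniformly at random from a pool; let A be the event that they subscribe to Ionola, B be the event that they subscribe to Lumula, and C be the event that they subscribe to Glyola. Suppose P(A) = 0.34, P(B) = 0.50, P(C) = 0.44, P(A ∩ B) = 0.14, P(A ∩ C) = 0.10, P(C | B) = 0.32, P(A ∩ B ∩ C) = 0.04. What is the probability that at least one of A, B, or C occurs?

P(B ∩ C) = P(B)·P(C|B) = 0.50 × 0.32 = 0.16
P(A ∪ B ∪ C) = 0.34 + 0.50 + 0.44 − 0.14 − 0.10 − 0.16 + 0.04 = 0.92

0.92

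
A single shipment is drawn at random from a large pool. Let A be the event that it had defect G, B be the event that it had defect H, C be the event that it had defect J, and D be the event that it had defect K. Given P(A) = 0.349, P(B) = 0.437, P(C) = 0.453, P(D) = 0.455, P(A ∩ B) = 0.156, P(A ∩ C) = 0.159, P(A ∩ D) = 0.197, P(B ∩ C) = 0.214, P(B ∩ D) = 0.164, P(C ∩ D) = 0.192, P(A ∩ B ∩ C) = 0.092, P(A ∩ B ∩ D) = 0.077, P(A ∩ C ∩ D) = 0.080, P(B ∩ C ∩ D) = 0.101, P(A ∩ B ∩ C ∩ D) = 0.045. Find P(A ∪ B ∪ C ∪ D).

0.917

By inclusion–exclusion:
P(A ∪ B ∪ C ∪ D) = 0.349 + 0.437 + 0.453 + 0.455 − 0.156 − 0.159 − 0.197 − 0.214 − 0.164 − 0.192 + 0.092 + 0.077 + 0.080 + 0.101 − 0.045 = 0.917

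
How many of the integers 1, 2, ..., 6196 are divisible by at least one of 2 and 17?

3280

By inclusion–exclusion:
⌊6196/2⌋ + ⌊6196/17⌋ − ⌊6196/34⌋ = 3098 + 364 − 182 = 3280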